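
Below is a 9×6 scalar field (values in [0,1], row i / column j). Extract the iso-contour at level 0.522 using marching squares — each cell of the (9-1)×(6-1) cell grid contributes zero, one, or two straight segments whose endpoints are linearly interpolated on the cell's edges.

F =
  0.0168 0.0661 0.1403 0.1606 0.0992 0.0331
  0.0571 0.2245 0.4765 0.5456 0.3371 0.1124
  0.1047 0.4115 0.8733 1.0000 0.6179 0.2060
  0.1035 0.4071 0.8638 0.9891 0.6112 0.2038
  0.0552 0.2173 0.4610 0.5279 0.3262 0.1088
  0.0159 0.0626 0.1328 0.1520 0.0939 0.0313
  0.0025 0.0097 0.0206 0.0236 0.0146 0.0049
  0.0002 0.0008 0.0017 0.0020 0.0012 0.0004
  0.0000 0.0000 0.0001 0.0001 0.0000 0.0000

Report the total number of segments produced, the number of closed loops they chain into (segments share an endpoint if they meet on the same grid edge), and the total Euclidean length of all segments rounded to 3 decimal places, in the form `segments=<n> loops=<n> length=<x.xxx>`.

segments=14 loops=1 length=9.579

cell (0,2): code 0100 → (0.939,3.000)–(1.000,2.658)
cell (0,3): code 1000 → (1.000,3.113)–(0.939,3.000)
cell (1,1): code 0100 → (1.115,2.000)–(2.000,1.239)
cell (1,2): code 1110 → (1.000,2.658)–(1.115,2.000)
cell (1,3): code 1101 → (1.658,4.000)–(1.000,3.113)
cell (1,4): code 1000 → (2.000,4.233)–(1.658,4.000)
cell (2,1): code 0110 → (2.000,1.239)–(3.000,1.252)
cell (2,4): code 1001 → (3.000,4.219)–(2.000,4.233)
cell (3,1): code 0010 → (3.000,1.252)–(3.849,2.000)
cell (3,2): code 0111 → (3.849,2.000)–(4.000,2.912)
cell (3,3): code 1011 → (4.000,3.029)–(3.313,4.000)
cell (3,4): code 0001 → (3.313,4.000)–(3.000,4.219)
cell (4,2): code 0010 → (4.000,2.912)–(4.016,3.000)
cell (4,3): code 0001 → (4.016,3.000)–(4.000,3.029)
total: 14 segments, chained into 1 closed loop(s), length Σ = 9.579156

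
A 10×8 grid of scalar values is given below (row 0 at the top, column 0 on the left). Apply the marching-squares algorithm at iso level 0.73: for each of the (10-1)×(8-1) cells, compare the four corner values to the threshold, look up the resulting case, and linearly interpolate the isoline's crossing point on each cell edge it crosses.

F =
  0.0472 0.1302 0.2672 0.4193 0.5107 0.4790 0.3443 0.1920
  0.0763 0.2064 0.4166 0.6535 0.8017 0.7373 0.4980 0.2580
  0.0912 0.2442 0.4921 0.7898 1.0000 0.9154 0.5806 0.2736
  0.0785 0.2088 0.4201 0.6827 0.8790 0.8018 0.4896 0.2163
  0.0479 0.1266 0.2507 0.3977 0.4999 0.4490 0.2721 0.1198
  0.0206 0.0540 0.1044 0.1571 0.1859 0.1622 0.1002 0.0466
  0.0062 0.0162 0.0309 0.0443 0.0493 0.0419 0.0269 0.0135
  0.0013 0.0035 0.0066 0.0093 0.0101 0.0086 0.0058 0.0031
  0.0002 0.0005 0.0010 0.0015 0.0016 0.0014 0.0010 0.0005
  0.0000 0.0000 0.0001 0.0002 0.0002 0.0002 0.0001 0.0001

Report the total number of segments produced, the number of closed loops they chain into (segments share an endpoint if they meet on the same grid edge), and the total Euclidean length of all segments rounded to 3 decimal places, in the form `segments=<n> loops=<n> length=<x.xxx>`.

segments=12 loops=1 length=8.309

cell (0,3): code 0100 → (0.754,4.000)–(1.000,3.516)
cell (0,4): code 1100 → (0.972,5.000)–(0.754,4.000)
cell (0,5): code 1000 → (1.000,5.031)–(0.972,5.000)
cell (1,2): code 0100 → (1.561,3.000)–(2.000,2.799)
cell (1,3): code 1110 → (1.000,3.516)–(1.561,3.000)
cell (1,5): code 1001 → (2.000,5.554)–(1.000,5.031)
cell (2,2): code 0010 → (2.000,2.799)–(2.558,3.000)
cell (2,3): code 0111 → (2.558,3.000)–(3.000,3.241)
cell (2,5): code 1001 → (3.000,5.230)–(2.000,5.554)
cell (3,3): code 0010 → (3.000,3.241)–(3.393,4.000)
cell (3,4): code 0011 → (3.393,4.000)–(3.204,5.000)
cell (3,5): code 0001 → (3.204,5.000)–(3.000,5.230)
total: 12 segments, chained into 1 closed loop(s), length Σ = 8.309004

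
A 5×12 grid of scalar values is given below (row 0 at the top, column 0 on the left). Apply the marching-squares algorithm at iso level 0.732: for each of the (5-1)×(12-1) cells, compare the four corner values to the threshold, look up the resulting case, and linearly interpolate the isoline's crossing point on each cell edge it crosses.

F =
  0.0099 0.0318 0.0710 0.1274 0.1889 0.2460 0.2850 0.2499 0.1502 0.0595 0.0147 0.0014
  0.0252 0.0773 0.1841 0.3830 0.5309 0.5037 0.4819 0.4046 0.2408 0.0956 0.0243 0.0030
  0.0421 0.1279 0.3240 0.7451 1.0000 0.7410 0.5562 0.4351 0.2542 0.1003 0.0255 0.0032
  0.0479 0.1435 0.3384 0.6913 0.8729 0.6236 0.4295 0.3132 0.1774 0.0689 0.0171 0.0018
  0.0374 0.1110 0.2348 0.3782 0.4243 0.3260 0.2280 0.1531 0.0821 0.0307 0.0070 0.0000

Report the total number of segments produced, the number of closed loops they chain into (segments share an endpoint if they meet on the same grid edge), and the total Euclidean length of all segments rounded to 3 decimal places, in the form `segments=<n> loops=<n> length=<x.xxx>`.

segments=10 loops=1 length=6.007

cell (1,2): code 0100 → (1.964,3.000)–(2.000,2.969)
cell (1,3): code 1100 → (1.429,4.000)–(1.964,3.000)
cell (1,4): code 1100 → (1.962,5.000)–(1.429,4.000)
cell (1,5): code 1000 → (2.000,5.049)–(1.962,5.000)
cell (2,2): code 0010 → (2.000,2.969)–(2.243,3.000)
cell (2,3): code 0111 → (2.243,3.000)–(3.000,3.224)
cell (2,4): code 1011 → (3.000,4.565)–(2.077,5.000)
cell (2,5): code 0001 → (2.077,5.000)–(2.000,5.049)
cell (3,3): code 0010 → (3.000,3.224)–(3.314,4.000)
cell (3,4): code 0001 → (3.314,4.000)–(3.000,4.565)
total: 10 segments, chained into 1 closed loop(s), length Σ = 6.006513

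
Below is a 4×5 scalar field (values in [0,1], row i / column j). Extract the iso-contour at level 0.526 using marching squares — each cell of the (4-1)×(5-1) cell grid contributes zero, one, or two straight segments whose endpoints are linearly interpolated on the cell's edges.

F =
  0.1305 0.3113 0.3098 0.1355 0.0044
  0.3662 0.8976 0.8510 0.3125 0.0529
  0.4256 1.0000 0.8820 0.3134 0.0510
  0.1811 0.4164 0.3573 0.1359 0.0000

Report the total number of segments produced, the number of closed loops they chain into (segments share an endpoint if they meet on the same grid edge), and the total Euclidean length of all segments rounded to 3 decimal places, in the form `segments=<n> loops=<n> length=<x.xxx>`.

segments=8 loops=1 length=7.894

cell (0,0): code 0100 → (0.366,1.000)–(1.000,0.301)
cell (0,1): code 1100 → (0.399,2.000)–(0.366,1.000)
cell (0,2): code 1000 → (1.000,2.604)–(0.399,2.000)
cell (1,0): code 0110 → (1.000,0.301)–(2.000,0.175)
cell (1,2): code 1001 → (2.000,2.626)–(1.000,2.604)
cell (2,0): code 0010 → (2.000,0.175)–(2.812,1.000)
cell (2,1): code 0011 → (2.812,1.000)–(2.678,2.000)
cell (2,2): code 0001 → (2.678,2.000)–(2.000,2.626)
total: 8 segments, chained into 1 closed loop(s), length Σ = 7.893853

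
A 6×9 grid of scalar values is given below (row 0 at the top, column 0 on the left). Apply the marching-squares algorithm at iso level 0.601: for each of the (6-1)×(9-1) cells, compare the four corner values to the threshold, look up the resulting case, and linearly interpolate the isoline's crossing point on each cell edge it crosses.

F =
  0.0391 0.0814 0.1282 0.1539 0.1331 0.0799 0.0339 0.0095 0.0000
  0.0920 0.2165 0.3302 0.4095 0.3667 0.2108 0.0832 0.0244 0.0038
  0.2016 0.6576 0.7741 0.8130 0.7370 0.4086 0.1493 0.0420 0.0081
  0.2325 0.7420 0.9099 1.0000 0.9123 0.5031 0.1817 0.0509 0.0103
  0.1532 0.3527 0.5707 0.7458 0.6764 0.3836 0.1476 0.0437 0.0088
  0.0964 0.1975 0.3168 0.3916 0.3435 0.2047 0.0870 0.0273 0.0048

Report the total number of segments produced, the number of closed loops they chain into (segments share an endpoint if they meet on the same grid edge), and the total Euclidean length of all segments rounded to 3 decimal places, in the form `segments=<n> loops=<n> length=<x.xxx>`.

segments=14 loops=1 length=11.050

cell (1,0): code 0100 → (1.872,1.000)–(2.000,0.876)
cell (1,1): code 1100 → (1.610,2.000)–(1.872,1.000)
cell (1,2): code 1100 → (1.475,3.000)–(1.610,2.000)
cell (1,3): code 1100 → (1.633,4.000)–(1.475,3.000)
cell (1,4): code 1000 → (2.000,4.414)–(1.633,4.000)
cell (2,0): code 0110 → (2.000,0.876)–(3.000,0.723)
cell (2,4): code 1001 → (3.000,4.761)–(2.000,4.414)
cell (3,0): code 0010 → (3.000,0.723)–(3.362,1.000)
cell (3,1): code 0011 → (3.362,1.000)–(3.911,2.000)
cell (3,2): code 0111 → (3.911,2.000)–(4.000,2.173)
cell (3,4): code 1001 → (4.000,4.258)–(3.000,4.761)
cell (4,2): code 0010 → (4.000,2.173)–(4.409,3.000)
cell (4,3): code 0011 → (4.409,3.000)–(4.226,4.000)
cell (4,4): code 0001 → (4.226,4.000)–(4.000,4.258)
total: 14 segments, chained into 1 closed loop(s), length Σ = 11.049717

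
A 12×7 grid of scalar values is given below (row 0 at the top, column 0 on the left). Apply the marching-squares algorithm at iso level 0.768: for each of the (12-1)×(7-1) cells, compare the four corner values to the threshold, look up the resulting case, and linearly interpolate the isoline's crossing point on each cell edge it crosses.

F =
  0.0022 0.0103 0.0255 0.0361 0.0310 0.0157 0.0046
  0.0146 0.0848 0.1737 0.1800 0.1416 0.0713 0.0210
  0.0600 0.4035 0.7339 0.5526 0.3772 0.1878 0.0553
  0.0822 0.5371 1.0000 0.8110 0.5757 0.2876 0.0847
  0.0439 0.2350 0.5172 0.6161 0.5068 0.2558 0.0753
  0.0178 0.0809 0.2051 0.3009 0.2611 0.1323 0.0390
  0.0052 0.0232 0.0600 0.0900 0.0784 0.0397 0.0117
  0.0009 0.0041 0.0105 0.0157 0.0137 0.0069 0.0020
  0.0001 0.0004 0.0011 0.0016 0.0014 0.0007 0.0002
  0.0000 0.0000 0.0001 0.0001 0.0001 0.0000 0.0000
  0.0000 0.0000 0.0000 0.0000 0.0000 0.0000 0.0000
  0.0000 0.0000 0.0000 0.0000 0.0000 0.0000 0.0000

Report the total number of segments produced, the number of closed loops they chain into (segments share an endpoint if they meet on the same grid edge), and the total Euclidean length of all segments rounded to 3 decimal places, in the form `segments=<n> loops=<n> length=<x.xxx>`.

segments=6 loops=1 length=4.491

cell (2,1): code 0100 → (2.128,2.000)–(3.000,1.499)
cell (2,2): code 1100 → (2.834,3.000)–(2.128,2.000)
cell (2,3): code 1000 → (3.000,3.183)–(2.834,3.000)
cell (3,1): code 0010 → (3.000,1.499)–(3.481,2.000)
cell (3,2): code 0011 → (3.481,2.000)–(3.221,3.000)
cell (3,3): code 0001 → (3.221,3.000)–(3.000,3.183)
total: 6 segments, chained into 1 closed loop(s), length Σ = 4.490626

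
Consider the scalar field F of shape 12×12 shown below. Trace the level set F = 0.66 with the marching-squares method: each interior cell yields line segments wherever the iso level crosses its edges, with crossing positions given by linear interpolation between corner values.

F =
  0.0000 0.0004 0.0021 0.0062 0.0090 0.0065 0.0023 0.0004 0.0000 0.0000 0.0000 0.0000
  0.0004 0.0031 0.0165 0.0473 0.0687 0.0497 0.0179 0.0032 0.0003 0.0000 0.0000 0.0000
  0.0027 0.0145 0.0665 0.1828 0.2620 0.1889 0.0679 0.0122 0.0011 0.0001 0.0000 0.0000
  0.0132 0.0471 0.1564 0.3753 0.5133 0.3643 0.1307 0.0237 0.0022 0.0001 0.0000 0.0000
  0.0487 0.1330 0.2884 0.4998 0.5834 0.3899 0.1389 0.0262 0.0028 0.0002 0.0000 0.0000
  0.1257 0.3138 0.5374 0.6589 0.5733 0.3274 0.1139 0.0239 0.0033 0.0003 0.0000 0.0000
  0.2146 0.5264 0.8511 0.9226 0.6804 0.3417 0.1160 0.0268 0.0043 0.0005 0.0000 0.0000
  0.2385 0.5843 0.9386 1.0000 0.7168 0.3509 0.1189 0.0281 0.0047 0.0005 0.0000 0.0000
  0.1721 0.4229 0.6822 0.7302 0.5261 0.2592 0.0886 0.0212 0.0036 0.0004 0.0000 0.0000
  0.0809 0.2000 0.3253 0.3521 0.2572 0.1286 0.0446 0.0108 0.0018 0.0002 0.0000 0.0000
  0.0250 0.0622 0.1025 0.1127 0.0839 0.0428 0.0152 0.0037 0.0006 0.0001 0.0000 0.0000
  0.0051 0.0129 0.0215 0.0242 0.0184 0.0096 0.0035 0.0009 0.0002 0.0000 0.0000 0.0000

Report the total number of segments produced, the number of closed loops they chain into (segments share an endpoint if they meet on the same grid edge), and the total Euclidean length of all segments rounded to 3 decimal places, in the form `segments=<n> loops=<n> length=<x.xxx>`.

segments=12 loops=1 length=9.449

cell (5,1): code 0100 → (5.391,2.000)–(6.000,1.411)
cell (5,2): code 1100 → (5.004,3.000)–(5.391,2.000)
cell (5,3): code 1100 → (5.810,4.000)–(5.004,3.000)
cell (5,4): code 1000 → (6.000,4.060)–(5.810,4.000)
cell (6,1): code 0110 → (6.000,1.411)–(7.000,1.214)
cell (6,4): code 1001 → (7.000,4.155)–(6.000,4.060)
cell (7,1): code 0110 → (7.000,1.214)–(8.000,1.914)
cell (7,3): code 1011 → (8.000,3.344)–(7.298,4.000)
cell (7,4): code 0001 → (7.298,4.000)–(7.000,4.155)
cell (8,1): code 0010 → (8.000,1.914)–(8.062,2.000)
cell (8,2): code 0011 → (8.062,2.000)–(8.186,3.000)
cell (8,3): code 0001 → (8.186,3.000)–(8.000,3.344)
total: 12 segments, chained into 1 closed loop(s), length Σ = 9.448986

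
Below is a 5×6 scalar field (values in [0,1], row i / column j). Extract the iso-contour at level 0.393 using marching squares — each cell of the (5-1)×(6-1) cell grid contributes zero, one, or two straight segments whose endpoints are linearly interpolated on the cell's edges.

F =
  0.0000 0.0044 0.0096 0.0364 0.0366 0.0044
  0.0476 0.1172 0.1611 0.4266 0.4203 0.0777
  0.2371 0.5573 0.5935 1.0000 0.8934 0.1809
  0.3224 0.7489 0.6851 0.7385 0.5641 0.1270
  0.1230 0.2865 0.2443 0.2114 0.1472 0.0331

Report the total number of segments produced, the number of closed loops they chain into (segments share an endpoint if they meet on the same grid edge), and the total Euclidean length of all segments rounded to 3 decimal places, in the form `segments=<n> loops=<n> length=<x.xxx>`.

segments=14 loops=1 length=11.937

cell (0,2): code 0100 → (0.914,3.000)–(1.000,2.873)
cell (0,3): code 1100 → (0.929,4.000)–(0.914,3.000)
cell (0,4): code 1000 → (1.000,4.080)–(0.929,4.000)
cell (1,0): code 0100 → (1.627,1.000)–(2.000,0.487)
cell (1,1): code 1100 → (1.536,2.000)–(1.627,1.000)
cell (1,2): code 1110 → (1.000,2.873)–(1.536,2.000)
cell (1,4): code 1001 → (2.000,4.702)–(1.000,4.080)
cell (2,0): code 0110 → (2.000,0.487)–(3.000,0.166)
cell (2,4): code 1001 → (3.000,4.391)–(2.000,4.702)
cell (3,0): code 0010 → (3.000,0.166)–(3.770,1.000)
cell (3,1): code 0011 → (3.770,1.000)–(3.663,2.000)
cell (3,2): code 0011 → (3.663,2.000)–(3.655,3.000)
cell (3,3): code 0011 → (3.655,3.000)–(3.410,4.000)
cell (3,4): code 0001 → (3.410,4.000)–(3.000,4.391)
total: 14 segments, chained into 1 closed loop(s), length Σ = 11.936869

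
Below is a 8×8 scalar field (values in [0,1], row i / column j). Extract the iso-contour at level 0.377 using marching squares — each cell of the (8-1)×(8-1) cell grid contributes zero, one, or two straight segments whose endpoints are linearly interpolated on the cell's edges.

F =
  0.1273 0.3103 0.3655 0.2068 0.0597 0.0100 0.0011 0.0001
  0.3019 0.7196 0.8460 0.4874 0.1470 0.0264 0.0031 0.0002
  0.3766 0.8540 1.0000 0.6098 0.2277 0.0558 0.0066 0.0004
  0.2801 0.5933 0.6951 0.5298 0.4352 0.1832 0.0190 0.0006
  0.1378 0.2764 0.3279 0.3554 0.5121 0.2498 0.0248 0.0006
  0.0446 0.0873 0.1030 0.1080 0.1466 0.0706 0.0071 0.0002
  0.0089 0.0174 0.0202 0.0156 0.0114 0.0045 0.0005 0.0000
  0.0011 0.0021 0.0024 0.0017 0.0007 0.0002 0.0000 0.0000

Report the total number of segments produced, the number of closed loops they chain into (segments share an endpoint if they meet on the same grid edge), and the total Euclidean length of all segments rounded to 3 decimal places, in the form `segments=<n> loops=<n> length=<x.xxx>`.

segments=16 loops=1 length=13.918

cell (0,0): code 0100 → (0.163,1.000)–(1.000,0.180)
cell (0,1): code 1100 → (0.024,2.000)–(0.163,1.000)
cell (0,2): code 1100 → (0.607,3.000)–(0.024,2.000)
cell (0,3): code 1000 → (1.000,3.324)–(0.607,3.000)
cell (1,0): code 0110 → (1.000,0.180)–(2.000,0.001)
cell (1,3): code 1001 → (2.000,3.609)–(1.000,3.324)
cell (2,0): code 0110 → (2.000,0.001)–(3.000,0.309)
cell (2,3): code 1101 → (2.720,4.000)–(2.000,3.609)
cell (2,4): code 1000 → (3.000,4.231)–(2.720,4.000)
cell (3,0): code 0010 → (3.000,0.309)–(3.683,1.000)
cell (3,1): code 0011 → (3.683,1.000)–(3.866,2.000)
cell (3,2): code 0011 → (3.866,2.000)–(3.876,3.000)
cell (3,3): code 0111 → (3.876,3.000)–(4.000,3.138)
cell (3,4): code 1001 → (4.000,4.515)–(3.000,4.231)
cell (4,3): code 0010 → (4.000,3.138)–(4.370,4.000)
cell (4,4): code 0001 → (4.370,4.000)–(4.000,4.515)
total: 16 segments, chained into 1 closed loop(s), length Σ = 13.917749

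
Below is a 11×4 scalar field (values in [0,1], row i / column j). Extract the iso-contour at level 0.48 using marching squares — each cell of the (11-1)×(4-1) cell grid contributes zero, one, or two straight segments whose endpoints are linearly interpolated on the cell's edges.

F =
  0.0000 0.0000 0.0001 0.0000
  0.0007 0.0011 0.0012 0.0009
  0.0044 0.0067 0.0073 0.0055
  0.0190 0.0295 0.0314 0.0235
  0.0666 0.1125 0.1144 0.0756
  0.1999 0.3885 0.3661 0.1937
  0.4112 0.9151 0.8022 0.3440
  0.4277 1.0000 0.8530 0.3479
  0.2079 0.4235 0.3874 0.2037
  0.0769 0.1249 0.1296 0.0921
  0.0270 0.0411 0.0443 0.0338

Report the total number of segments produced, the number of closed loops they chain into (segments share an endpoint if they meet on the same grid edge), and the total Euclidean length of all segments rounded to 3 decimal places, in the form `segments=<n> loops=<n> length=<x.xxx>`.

cell (5,0): code 0100 → (5.174,1.000)–(6.000,0.137)
cell (5,1): code 1100 → (5.261,2.000)–(5.174,1.000)
cell (5,2): code 1000 → (6.000,2.703)–(5.261,2.000)
cell (6,0): code 0110 → (6.000,0.137)–(7.000,0.091)
cell (6,2): code 1001 → (7.000,2.738)–(6.000,2.703)
cell (7,0): code 0010 → (7.000,0.091)–(7.902,1.000)
cell (7,1): code 0011 → (7.902,1.000)–(7.801,2.000)
cell (7,2): code 0001 → (7.801,2.000)–(7.000,2.738)
total: 8 segments, chained into 1 closed loop(s), length Σ = 8.595444

segments=8 loops=1 length=8.595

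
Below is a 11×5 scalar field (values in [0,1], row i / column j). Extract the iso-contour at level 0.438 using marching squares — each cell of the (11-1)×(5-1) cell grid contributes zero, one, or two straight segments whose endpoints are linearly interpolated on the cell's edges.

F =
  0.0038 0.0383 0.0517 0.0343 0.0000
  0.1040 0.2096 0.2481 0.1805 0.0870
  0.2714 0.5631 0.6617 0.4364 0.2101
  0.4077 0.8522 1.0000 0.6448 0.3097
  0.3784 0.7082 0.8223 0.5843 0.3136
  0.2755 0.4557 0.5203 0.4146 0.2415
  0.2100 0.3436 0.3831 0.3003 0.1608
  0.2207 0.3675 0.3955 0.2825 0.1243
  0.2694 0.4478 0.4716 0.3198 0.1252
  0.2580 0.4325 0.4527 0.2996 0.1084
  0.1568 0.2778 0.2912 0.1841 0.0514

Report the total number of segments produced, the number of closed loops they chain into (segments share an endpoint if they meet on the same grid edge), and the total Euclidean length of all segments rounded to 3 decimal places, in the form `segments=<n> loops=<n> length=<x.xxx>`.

segments=22 loops=2 length=16.430

cell (1,0): code 0100 → (1.646,1.000)–(2.000,0.571)
cell (1,1): code 1100 → (1.459,2.000)–(1.646,1.000)
cell (1,2): code 1000 → (2.000,2.993)–(1.459,2.000)
cell (2,0): code 0110 → (2.000,0.571)–(3.000,0.068)
cell (2,2): code 1101 → (2.008,3.000)–(2.000,2.993)
cell (2,3): code 1000 → (3.000,3.617)–(2.008,3.000)
cell (3,0): code 0110 → (3.000,0.068)–(4.000,0.181)
cell (3,3): code 1001 → (4.000,3.540)–(3.000,3.617)
cell (4,0): code 0110 → (4.000,0.181)–(5.000,0.902)
cell (4,2): code 1011 → (5.000,2.779)–(4.862,3.000)
cell (4,3): code 0001 → (4.862,3.000)–(4.000,3.540)
cell (5,0): code 0010 → (5.000,0.902)–(5.158,1.000)
cell (5,1): code 0011 → (5.158,1.000)–(5.600,2.000)
cell (5,2): code 0001 → (5.600,2.000)–(5.000,2.779)
cell (7,0): code 0100 → (7.878,1.000)–(8.000,0.945)
cell (7,1): code 1100 → (7.558,2.000)–(7.878,1.000)
cell (7,2): code 1000 → (8.000,2.221)–(7.558,2.000)
cell (8,0): code 0010 → (8.000,0.945)–(8.641,1.000)
cell (8,1): code 0111 → (8.641,1.000)–(9.000,1.272)
cell (8,2): code 1001 → (9.000,2.096)–(8.000,2.221)
cell (9,1): code 0010 → (9.000,1.272)–(9.091,2.000)
cell (9,2): code 0001 → (9.091,2.000)–(9.000,2.096)
total: 22 segments, chained into 2 closed loop(s), length Σ = 16.429850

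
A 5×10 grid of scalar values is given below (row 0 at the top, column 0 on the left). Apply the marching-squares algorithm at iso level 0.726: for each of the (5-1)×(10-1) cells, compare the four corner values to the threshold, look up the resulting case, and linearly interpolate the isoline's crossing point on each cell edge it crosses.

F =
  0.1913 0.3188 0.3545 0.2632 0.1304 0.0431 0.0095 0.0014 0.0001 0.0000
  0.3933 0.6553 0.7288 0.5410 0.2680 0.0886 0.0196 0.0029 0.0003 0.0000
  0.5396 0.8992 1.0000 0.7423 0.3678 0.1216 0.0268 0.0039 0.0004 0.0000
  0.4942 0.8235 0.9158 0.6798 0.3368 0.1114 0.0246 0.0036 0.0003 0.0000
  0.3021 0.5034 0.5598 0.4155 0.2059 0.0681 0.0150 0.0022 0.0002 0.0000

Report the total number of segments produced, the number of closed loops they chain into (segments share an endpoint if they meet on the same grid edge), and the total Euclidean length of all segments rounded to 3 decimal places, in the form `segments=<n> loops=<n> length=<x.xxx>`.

cell (0,1): code 0100 → (0.993,2.000)–(1.000,1.962)
cell (0,2): code 1000 → (1.000,2.015)–(0.993,2.000)
cell (1,0): code 0100 → (1.290,1.000)–(2.000,0.518)
cell (1,1): code 1110 → (1.000,1.962)–(1.290,1.000)
cell (1,2): code 1101 → (1.919,3.000)–(1.000,2.015)
cell (1,3): code 1000 → (2.000,3.044)–(1.919,3.000)
cell (2,0): code 0110 → (2.000,0.518)–(3.000,0.704)
cell (2,2): code 1011 → (3.000,2.804)–(2.261,3.000)
cell (2,3): code 0001 → (2.261,3.000)–(2.000,3.044)
cell (3,0): code 0010 → (3.000,0.704)–(3.305,1.000)
cell (3,1): code 0011 → (3.305,1.000)–(3.533,2.000)
cell (3,2): code 0001 → (3.533,2.000)–(3.000,2.804)
total: 12 segments, chained into 1 closed loop(s), length Σ = 7.818985

segments=12 loops=1 length=7.819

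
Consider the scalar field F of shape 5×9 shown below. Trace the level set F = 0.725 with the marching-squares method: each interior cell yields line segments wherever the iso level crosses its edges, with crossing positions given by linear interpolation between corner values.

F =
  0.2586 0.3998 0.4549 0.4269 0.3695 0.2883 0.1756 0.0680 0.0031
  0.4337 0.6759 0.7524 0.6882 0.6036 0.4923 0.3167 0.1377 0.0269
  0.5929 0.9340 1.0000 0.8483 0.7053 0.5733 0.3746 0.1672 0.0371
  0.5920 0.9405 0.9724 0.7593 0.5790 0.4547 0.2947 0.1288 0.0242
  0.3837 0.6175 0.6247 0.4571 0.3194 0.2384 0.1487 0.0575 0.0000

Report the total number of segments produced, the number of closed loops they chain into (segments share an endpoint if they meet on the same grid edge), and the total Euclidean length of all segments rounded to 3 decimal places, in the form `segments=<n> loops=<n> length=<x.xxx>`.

segments=12 loops=1 length=9.767

cell (0,1): code 0100 → (0.908,2.000)–(1.000,1.642)
cell (0,2): code 1000 → (1.000,2.427)–(0.908,2.000)
cell (1,0): code 0100 → (1.190,1.000)–(2.000,0.387)
cell (1,1): code 1110 → (1.000,1.642)–(1.190,1.000)
cell (1,2): code 1101 → (1.230,3.000)–(1.000,2.427)
cell (1,3): code 1000 → (2.000,3.862)–(1.230,3.000)
cell (2,0): code 0110 → (2.000,0.387)–(3.000,0.382)
cell (2,3): code 1001 → (3.000,3.190)–(2.000,3.862)
cell (3,0): code 0010 → (3.000,0.382)–(3.667,1.000)
cell (3,1): code 0011 → (3.667,1.000)–(3.712,2.000)
cell (3,2): code 0011 → (3.712,2.000)–(3.114,3.000)
cell (3,3): code 0001 → (3.114,3.000)–(3.000,3.190)
total: 12 segments, chained into 1 closed loop(s), length Σ = 9.767196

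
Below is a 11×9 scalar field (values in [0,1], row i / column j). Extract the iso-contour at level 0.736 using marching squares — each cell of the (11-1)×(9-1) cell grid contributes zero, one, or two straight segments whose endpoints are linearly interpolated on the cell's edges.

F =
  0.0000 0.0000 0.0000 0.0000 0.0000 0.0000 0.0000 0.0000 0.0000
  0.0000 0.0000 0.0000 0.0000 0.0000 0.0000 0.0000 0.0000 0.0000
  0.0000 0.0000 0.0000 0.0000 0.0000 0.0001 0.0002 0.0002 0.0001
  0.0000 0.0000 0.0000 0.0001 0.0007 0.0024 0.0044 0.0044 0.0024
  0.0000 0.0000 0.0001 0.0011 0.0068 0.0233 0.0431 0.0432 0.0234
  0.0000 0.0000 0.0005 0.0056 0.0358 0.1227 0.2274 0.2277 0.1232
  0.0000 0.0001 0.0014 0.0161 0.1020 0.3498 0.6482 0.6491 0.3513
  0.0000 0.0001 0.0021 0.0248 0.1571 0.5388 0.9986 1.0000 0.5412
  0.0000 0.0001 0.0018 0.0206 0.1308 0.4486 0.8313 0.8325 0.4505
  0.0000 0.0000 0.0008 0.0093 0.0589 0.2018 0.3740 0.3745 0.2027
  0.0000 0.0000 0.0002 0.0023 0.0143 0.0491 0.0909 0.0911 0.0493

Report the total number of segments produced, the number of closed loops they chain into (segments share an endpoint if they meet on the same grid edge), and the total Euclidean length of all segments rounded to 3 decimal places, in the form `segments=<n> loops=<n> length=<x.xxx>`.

segments=8 loops=1 length=6.644

cell (6,5): code 0100 → (6.251,6.000)–(7.000,5.429)
cell (6,6): code 1100 → (6.248,7.000)–(6.251,6.000)
cell (6,7): code 1000 → (7.000,7.575)–(6.248,7.000)
cell (7,5): code 0110 → (7.000,5.429)–(8.000,5.751)
cell (7,7): code 1001 → (8.000,7.253)–(7.000,7.575)
cell (8,5): code 0010 → (8.000,5.751)–(8.208,6.000)
cell (8,6): code 0011 → (8.208,6.000)–(8.211,7.000)
cell (8,7): code 0001 → (8.211,7.000)–(8.000,7.253)
total: 8 segments, chained into 1 closed loop(s), length Σ = 6.644490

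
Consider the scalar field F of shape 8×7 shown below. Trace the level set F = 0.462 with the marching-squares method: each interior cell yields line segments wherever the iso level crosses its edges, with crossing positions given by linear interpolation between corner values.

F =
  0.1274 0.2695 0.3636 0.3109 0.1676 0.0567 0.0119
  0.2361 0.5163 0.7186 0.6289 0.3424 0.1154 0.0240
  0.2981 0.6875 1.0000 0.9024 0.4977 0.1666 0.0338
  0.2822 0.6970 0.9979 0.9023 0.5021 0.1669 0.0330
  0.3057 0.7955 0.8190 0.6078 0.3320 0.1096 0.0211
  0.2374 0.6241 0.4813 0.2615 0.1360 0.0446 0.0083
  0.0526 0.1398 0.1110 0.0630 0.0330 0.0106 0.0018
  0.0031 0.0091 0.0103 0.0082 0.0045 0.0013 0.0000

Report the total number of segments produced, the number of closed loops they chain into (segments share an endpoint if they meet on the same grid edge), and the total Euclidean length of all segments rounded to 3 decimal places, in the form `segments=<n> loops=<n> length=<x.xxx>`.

segments=18 loops=1 length=14.054

cell (0,0): code 0100 → (0.780,1.000)–(1.000,0.806)
cell (0,1): code 1100 → (0.277,2.000)–(0.780,1.000)
cell (0,2): code 1100 → (0.475,3.000)–(0.277,2.000)
cell (0,3): code 1000 → (1.000,3.583)–(0.475,3.000)
cell (1,0): code 0110 → (1.000,0.806)–(2.000,0.421)
cell (1,3): code 1101 → (1.770,4.000)–(1.000,3.583)
cell (1,4): code 1000 → (2.000,4.108)–(1.770,4.000)
cell (2,0): code 0110 → (2.000,0.421)–(3.000,0.433)
cell (2,4): code 1001 → (3.000,4.120)–(2.000,4.108)
cell (3,0): code 0110 → (3.000,0.433)–(4.000,0.319)
cell (3,3): code 1011 → (4.000,3.529)–(3.236,4.000)
cell (3,4): code 0001 → (3.236,4.000)–(3.000,4.120)
cell (4,0): code 0110 → (4.000,0.319)–(5.000,0.581)
cell (4,2): code 1011 → (5.000,2.088)–(4.421,3.000)
cell (4,3): code 0001 → (4.421,3.000)–(4.000,3.529)
cell (5,0): code 0010 → (5.000,0.581)–(5.335,1.000)
cell (5,1): code 0011 → (5.335,1.000)–(5.052,2.000)
cell (5,2): code 0001 → (5.052,2.000)–(5.000,2.088)
total: 18 segments, chained into 1 closed loop(s), length Σ = 14.054110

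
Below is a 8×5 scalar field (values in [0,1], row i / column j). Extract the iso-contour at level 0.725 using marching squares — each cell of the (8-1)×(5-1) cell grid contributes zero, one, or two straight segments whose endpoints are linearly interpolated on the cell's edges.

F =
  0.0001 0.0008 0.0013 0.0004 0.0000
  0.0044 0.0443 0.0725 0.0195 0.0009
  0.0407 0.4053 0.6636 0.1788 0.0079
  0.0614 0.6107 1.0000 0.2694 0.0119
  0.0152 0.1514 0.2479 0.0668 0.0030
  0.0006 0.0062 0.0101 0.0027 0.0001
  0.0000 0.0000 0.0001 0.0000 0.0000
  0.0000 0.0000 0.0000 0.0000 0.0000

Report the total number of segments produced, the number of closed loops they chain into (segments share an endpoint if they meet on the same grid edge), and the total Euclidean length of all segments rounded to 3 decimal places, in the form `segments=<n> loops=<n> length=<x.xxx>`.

segments=4 loops=1 length=3.301

cell (2,1): code 0100 → (2.183,2.000)–(3.000,1.294)
cell (2,2): code 1000 → (3.000,2.376)–(2.183,2.000)
cell (3,1): code 0010 → (3.000,1.294)–(3.366,2.000)
cell (3,2): code 0001 → (3.366,2.000)–(3.000,2.376)
total: 4 segments, chained into 1 closed loop(s), length Σ = 3.300554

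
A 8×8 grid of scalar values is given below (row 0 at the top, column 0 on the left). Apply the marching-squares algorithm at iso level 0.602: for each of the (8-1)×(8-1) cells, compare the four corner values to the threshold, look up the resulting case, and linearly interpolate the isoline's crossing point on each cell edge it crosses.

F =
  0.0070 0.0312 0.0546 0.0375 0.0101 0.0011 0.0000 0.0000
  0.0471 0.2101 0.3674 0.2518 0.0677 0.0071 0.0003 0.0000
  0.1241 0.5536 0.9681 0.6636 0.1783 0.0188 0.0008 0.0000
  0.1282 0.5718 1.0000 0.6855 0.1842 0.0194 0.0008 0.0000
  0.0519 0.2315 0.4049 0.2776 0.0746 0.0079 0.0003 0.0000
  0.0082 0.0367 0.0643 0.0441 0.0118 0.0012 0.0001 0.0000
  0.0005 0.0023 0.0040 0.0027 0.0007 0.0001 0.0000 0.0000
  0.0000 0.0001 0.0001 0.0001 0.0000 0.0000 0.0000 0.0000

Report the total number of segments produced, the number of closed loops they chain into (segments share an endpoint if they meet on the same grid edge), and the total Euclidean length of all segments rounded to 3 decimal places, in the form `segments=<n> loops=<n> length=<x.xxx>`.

cell (1,1): code 0100 → (1.391,2.000)–(2.000,1.117)
cell (1,2): code 1100 → (1.850,3.000)–(1.391,2.000)
cell (1,3): code 1000 → (2.000,3.127)–(1.850,3.000)
cell (2,1): code 0110 → (2.000,1.117)–(3.000,1.071)
cell (2,3): code 1001 → (3.000,3.167)–(2.000,3.127)
cell (3,1): code 0010 → (3.000,1.071)–(3.669,2.000)
cell (3,2): code 0011 → (3.669,2.000)–(3.205,3.000)
cell (3,3): code 0001 → (3.205,3.000)–(3.000,3.167)
total: 8 segments, chained into 1 closed loop(s), length Σ = 6.883238

segments=8 loops=1 length=6.883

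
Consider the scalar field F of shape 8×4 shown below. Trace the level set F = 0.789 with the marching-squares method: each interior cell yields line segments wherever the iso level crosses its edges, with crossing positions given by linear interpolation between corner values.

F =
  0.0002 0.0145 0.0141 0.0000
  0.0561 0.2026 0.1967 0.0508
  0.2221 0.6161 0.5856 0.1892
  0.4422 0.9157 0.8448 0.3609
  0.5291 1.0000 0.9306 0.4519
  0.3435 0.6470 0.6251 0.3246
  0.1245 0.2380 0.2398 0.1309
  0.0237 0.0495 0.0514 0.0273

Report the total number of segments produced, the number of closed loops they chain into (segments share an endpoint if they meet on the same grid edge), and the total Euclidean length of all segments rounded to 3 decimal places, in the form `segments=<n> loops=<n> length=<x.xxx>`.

segments=8 loops=1 length=6.104

cell (2,0): code 0100 → (2.577,1.000)–(3.000,0.732)
cell (2,1): code 1100 → (2.785,2.000)–(2.577,1.000)
cell (2,2): code 1000 → (3.000,2.115)–(2.785,2.000)
cell (3,0): code 0110 → (3.000,0.732)–(4.000,0.552)
cell (3,2): code 1001 → (4.000,2.296)–(3.000,2.115)
cell (4,0): code 0010 → (4.000,0.552)–(4.598,1.000)
cell (4,1): code 0011 → (4.598,1.000)–(4.464,2.000)
cell (4,2): code 0001 → (4.464,2.000)–(4.000,2.296)
total: 8 segments, chained into 1 closed loop(s), length Σ = 6.104151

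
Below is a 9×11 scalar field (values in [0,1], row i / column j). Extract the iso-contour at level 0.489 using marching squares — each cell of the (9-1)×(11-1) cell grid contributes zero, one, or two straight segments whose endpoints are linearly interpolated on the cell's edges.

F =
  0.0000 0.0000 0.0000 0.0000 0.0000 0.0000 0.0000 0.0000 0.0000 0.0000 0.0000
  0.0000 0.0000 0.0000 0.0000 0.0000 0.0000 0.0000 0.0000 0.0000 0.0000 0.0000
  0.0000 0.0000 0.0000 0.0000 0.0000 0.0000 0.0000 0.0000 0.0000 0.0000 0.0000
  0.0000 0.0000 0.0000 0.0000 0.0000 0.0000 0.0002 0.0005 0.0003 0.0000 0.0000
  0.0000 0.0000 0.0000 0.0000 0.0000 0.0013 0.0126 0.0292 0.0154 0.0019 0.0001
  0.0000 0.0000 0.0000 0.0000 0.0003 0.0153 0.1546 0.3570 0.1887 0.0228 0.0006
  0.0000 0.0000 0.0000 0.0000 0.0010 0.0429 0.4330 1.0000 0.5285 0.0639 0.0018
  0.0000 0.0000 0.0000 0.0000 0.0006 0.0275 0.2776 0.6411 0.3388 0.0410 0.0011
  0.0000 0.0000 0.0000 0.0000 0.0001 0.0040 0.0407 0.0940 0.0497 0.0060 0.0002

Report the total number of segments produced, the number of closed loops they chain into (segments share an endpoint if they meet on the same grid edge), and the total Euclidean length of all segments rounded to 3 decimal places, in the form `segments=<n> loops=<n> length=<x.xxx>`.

segments=8 loops=1 length=5.901

cell (5,6): code 0100 → (5.205,7.000)–(6.000,6.099)
cell (5,7): code 1100 → (5.884,8.000)–(5.205,7.000)
cell (5,8): code 1000 → (6.000,8.085)–(5.884,8.000)
cell (6,6): code 0110 → (6.000,6.099)–(7.000,6.582)
cell (6,7): code 1011 → (7.000,7.503)–(6.208,8.000)
cell (6,8): code 0001 → (6.208,8.000)–(6.000,8.085)
cell (7,6): code 0010 → (7.000,6.582)–(7.278,7.000)
cell (7,7): code 0001 → (7.278,7.000)–(7.000,7.503)
total: 8 segments, chained into 1 closed loop(s), length Σ = 5.901366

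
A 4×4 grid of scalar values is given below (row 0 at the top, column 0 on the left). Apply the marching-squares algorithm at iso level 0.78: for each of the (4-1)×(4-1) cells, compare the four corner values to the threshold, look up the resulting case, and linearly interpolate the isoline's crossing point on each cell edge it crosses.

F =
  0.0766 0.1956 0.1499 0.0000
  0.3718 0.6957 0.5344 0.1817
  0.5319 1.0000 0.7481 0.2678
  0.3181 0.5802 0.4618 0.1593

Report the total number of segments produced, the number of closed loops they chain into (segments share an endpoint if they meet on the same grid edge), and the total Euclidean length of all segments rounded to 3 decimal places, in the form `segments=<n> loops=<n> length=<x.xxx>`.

cell (1,0): code 0100 → (1.277,1.000)–(2.000,0.530)
cell (1,1): code 1000 → (2.000,1.873)–(1.277,1.000)
cell (2,0): code 0010 → (2.000,0.530)–(2.524,1.000)
cell (2,1): code 0001 → (2.524,1.000)–(2.000,1.873)
total: 4 segments, chained into 1 closed loop(s), length Σ = 3.718546

segments=4 loops=1 length=3.719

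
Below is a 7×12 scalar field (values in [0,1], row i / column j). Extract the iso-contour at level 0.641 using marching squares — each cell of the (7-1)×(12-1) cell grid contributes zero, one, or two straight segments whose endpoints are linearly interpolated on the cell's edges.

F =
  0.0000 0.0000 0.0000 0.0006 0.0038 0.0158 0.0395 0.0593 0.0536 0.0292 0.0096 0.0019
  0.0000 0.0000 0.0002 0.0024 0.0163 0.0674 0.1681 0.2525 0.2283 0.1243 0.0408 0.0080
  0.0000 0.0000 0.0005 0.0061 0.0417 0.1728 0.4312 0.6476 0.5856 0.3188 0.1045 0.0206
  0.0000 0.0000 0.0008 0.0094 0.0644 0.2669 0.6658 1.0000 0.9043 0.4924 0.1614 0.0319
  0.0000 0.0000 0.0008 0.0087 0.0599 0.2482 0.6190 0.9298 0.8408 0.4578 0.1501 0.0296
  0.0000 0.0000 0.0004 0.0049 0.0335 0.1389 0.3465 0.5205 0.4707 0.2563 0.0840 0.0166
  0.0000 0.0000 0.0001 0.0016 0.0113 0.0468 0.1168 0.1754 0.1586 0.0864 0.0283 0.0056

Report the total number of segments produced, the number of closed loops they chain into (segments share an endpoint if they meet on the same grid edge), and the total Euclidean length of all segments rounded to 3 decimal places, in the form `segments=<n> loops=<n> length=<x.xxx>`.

segments=12 loops=1 length=8.486

cell (1,6): code 0100 → (1.983,7.000)–(2.000,6.970)
cell (1,7): code 1000 → (2.000,7.106)–(1.983,7.000)
cell (2,5): code 0100 → (2.894,6.000)–(3.000,5.938)
cell (2,6): code 1110 → (2.000,6.970)–(2.894,6.000)
cell (2,7): code 1101 → (2.174,8.000)–(2.000,7.106)
cell (2,8): code 1000 → (3.000,8.639)–(2.174,8.000)
cell (3,5): code 0010 → (3.000,5.938)–(3.530,6.000)
cell (3,6): code 0111 → (3.530,6.000)–(4.000,6.071)
cell (3,8): code 1001 → (4.000,8.522)–(3.000,8.639)
cell (4,6): code 0010 → (4.000,6.071)–(4.706,7.000)
cell (4,7): code 0011 → (4.706,7.000)–(4.540,8.000)
cell (4,8): code 0001 → (4.540,8.000)–(4.000,8.522)
total: 12 segments, chained into 1 closed loop(s), length Σ = 8.485964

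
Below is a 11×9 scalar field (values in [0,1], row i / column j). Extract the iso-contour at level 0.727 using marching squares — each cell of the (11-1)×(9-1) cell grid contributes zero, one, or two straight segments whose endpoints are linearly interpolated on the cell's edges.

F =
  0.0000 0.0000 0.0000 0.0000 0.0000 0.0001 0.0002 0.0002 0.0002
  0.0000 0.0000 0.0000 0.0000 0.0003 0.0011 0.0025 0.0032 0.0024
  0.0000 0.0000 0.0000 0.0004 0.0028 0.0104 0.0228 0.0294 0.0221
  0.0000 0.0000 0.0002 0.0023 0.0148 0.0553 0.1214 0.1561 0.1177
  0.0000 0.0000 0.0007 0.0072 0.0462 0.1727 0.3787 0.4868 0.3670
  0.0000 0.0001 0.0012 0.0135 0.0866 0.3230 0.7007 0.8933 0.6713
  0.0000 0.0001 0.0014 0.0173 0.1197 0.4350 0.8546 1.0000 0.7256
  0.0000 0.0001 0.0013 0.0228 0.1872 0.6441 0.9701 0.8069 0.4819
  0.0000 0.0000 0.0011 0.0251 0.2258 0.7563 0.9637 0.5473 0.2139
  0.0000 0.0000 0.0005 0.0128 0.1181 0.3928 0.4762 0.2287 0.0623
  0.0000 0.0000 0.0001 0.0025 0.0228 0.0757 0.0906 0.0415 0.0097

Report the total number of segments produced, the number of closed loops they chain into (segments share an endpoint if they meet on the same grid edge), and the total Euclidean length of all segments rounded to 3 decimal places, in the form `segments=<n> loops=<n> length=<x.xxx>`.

cell (4,6): code 0100 → (4.591,7.000)–(5.000,6.137)
cell (4,7): code 1000 → (5.000,7.749)–(4.591,7.000)
cell (5,5): code 0100 → (5.171,6.000)–(6.000,5.696)
cell (5,6): code 1110 → (5.000,6.137)–(5.171,6.000)
cell (5,7): code 1001 → (6.000,7.995)–(5.000,7.749)
cell (6,5): code 0110 → (6.000,5.696)–(7.000,5.254)
cell (6,7): code 1001 → (7.000,7.246)–(6.000,7.995)
cell (7,4): code 0100 → (7.739,5.000)–(8.000,4.945)
cell (7,5): code 1110 → (7.000,5.254)–(7.739,5.000)
cell (7,6): code 1011 → (8.000,6.568)–(7.308,7.000)
cell (7,7): code 0001 → (7.308,7.000)–(7.000,7.246)
cell (8,4): code 0010 → (8.000,4.945)–(8.081,5.000)
cell (8,5): code 0011 → (8.081,5.000)–(8.486,6.000)
cell (8,6): code 0001 → (8.486,6.000)–(8.000,6.568)
total: 14 segments, chained into 1 closed loop(s), length Σ = 10.465343

segments=14 loops=1 length=10.465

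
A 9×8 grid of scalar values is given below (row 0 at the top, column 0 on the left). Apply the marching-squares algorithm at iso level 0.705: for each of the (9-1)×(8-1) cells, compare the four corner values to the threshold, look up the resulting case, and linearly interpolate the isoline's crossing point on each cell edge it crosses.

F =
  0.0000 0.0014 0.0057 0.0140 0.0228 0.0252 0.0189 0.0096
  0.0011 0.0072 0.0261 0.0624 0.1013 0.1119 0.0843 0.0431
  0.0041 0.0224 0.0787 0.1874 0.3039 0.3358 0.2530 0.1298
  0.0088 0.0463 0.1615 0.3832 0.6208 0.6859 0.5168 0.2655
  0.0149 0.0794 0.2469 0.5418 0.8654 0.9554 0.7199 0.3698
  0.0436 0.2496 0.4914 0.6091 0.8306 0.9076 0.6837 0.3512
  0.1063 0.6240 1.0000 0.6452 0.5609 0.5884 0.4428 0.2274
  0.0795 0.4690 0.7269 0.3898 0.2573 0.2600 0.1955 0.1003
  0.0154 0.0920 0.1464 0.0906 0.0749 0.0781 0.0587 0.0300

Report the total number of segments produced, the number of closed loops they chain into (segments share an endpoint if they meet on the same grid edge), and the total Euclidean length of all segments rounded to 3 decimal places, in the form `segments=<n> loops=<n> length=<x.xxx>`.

cell (3,3): code 0100 → (3.344,4.000)–(4.000,3.504)
cell (3,4): code 1100 → (3.071,5.000)–(3.344,4.000)
cell (3,5): code 1100 → (3.927,6.000)–(3.071,5.000)
cell (3,6): code 1000 → (4.000,6.043)–(3.927,6.000)
cell (4,3): code 0110 → (4.000,3.504)–(5.000,3.433)
cell (4,5): code 1011 → (5.000,5.905)–(4.412,6.000)
cell (4,6): code 0001 → (4.412,6.000)–(4.000,6.043)
cell (5,1): code 0100 → (5.420,2.000)–(6.000,1.215)
cell (5,2): code 1000 → (6.000,2.831)–(5.420,2.000)
cell (5,3): code 0010 → (5.000,3.433)–(5.466,4.000)
cell (5,4): code 0011 → (5.466,4.000)–(5.635,5.000)
cell (5,5): code 0001 → (5.635,5.000)–(5.000,5.905)
cell (6,1): code 0110 → (6.000,1.215)–(7.000,1.915)
cell (6,2): code 1001 → (7.000,2.065)–(6.000,2.831)
cell (7,1): code 0010 → (7.000,1.915)–(7.038,2.000)
cell (7,2): code 0001 → (7.038,2.000)–(7.000,2.065)
total: 16 segments, chained into 2 closed loop(s), length Σ = 12.763258

segments=16 loops=2 length=12.763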